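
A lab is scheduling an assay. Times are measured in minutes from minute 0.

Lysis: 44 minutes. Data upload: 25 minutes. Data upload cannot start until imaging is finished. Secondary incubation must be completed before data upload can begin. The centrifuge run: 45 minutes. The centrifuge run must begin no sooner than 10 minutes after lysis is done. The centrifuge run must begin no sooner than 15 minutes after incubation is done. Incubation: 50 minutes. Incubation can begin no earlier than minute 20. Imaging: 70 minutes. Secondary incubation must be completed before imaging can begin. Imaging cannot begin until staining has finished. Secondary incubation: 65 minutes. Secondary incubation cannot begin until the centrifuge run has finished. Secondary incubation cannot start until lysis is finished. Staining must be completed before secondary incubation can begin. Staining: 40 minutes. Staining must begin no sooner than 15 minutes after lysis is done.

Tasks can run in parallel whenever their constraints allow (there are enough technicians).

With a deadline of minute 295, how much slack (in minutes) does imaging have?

5

Incubation waits on its own release at minute 20, so it starts at minute 20 and finishes at 20 + 50 = minute 70.
Nothing blocks lysis, so it runs from minute 0 to minute 44.
Staining waits on lysis (finishes minute 44, plus 15-minute gap → minute 59), so it starts at minute 59 and finishes at 59 + 40 = minute 99.
For the centrifuge run: lysis (finishes minute 44, plus 10-minute gap → minute 54); incubation (finishes minute 70, plus 15-minute gap → minute 85). Taking the maximum gives a start of minute 85, and it finishes at 85 + 45 = minute 130.
Secondary incubation has to wait for the centrifuge run (finishes minute 130); lysis (finishes minute 44); staining (finishes minute 99). The latest of these is minute 130, so secondary incubation runs minute 130 to 130 + 65 = minute 195.
Imaging has to wait for secondary incubation (finishes minute 195); staining (finishes minute 99). The latest of these is minute 195, so imaging runs minute 195 to 195 + 70 = minute 265.

Working backward from the deadline:
To finish by minute 295, data upload (duration 25) must start no later than minute 270.
Imaging must finish before data upload (must start by minute 270). With a 70-minute duration, imaging must start by 270 − 70 = minute 200.
So imaging can start as early as minute 195 and as late as minute 200, giving 200 − 195 = 5 minutes of slack.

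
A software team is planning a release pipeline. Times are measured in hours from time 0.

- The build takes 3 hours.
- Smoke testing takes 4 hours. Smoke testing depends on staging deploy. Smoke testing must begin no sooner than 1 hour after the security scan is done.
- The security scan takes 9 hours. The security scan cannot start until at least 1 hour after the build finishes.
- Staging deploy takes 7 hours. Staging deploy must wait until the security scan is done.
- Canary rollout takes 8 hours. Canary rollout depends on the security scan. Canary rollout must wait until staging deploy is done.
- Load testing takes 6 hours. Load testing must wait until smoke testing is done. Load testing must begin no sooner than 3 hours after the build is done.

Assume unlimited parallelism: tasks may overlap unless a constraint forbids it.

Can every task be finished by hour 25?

Nothing blocks the build, so it runs from hour 0 to hour 3.
The security scan waits on the build (finishes hour 3, plus 1-hour gap → hour 4), so it starts at hour 4 and finishes at 4 + 9 = hour 13.
Staging deploy cannot begin until the security scan (finishes hour 13). It runs from hour 13 to 13 + 7 = hour 20.
Canary rollout has to wait for the security scan (finishes hour 13); staging deploy (finishes hour 20). The latest of these is hour 20, so canary rollout runs hour 20 to 20 + 8 = hour 28.
Smoke testing has to wait for staging deploy (finishes hour 20); the security scan (finishes hour 13, plus 1-hour gap → hour 14). The latest of these is hour 20, so smoke testing runs hour 20 to 20 + 4 = hour 24.
Load testing has to wait for smoke testing (finishes hour 24); the build (finishes hour 3, plus 3-hour gap → hour 6). The latest of these is hour 24, so load testing runs hour 24 to 24 + 6 = hour 30.
The earliest everything can be done is hour 30, which is after the deadline of 25, so it is not possible.

No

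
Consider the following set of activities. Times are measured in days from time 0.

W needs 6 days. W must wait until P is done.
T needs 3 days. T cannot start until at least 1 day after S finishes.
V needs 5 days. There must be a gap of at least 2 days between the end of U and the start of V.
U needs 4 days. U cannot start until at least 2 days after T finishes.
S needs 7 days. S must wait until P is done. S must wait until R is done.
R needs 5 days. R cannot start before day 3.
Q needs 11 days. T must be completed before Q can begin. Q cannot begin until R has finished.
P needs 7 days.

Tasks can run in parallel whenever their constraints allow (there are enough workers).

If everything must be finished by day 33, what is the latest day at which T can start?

17

Q has no dependents, so it just needs to finish by day 33. Starting by 33 − 11 = day 22 achieves that.
Nothing follows V; the deadline of day 33 is its only limit. It must start by 33 − 5 = day 28.
U has to be done before V (must start by day 28, minus 2-day gap → day 26). That means finishing by day 26, i.e. starting by 26 − 4 = day 22.
T has several dependents: Q (must start by day 22); U (must start by day 22, minus 2-day gap → day 20). The earliest of those limits is day 20, so T must start by 20 − 3 = day 17.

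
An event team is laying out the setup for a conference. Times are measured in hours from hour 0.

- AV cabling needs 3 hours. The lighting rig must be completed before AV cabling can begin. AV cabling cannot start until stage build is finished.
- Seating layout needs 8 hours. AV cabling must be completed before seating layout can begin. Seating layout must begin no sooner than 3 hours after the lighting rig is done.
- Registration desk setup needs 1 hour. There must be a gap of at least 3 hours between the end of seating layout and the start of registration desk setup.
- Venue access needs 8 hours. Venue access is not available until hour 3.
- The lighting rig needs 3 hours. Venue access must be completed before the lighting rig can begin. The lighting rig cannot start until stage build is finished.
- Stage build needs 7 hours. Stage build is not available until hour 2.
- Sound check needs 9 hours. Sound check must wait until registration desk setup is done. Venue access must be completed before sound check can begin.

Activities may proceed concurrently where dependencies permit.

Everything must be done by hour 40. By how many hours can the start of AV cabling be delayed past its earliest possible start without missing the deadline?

2

After its own release at hour 2, stage build can start at hour 2 and finishes at hour 9.
Venue access waits on its own release at hour 3, so it starts at hour 3 and finishes at 3 + 8 = hour 11.
For the lighting rig: venue access (finishes hour 11); stage build (finishes hour 9). Taking the maximum gives a start of hour 11, and it finishes at 11 + 3 = hour 14.
AV cabling cannot start until the lighting rig (finishes hour 14); stage build (finishes hour 9). The controlling bound is hour 14, so AV cabling finishes at 14 + 3 = hour 17.

Working backward from the deadline:
Sound check has no dependents, so it just needs to finish by hour 40. Starting by 40 − 9 = hour 31 achieves that.
Registration desk setup feeds into sound check (must start by hour 31); so registration desk setup must finish by hour 31 and therefore start by hour 30.
Since registration desk setup (must start by hour 30, minus 3-hour gap → hour 27) depends on it, seating layout must finish by hour 27. Backing off its 8-hour duration gives a latest start of hour 19.
Since seating layout (must start by hour 19) depends on it, AV cabling must finish by hour 19. Backing off its 3-hour duration gives a latest start of hour 16.
So AV cabling can start as early as hour 14 and as late as hour 16, giving 16 − 14 = 2 hours of slack.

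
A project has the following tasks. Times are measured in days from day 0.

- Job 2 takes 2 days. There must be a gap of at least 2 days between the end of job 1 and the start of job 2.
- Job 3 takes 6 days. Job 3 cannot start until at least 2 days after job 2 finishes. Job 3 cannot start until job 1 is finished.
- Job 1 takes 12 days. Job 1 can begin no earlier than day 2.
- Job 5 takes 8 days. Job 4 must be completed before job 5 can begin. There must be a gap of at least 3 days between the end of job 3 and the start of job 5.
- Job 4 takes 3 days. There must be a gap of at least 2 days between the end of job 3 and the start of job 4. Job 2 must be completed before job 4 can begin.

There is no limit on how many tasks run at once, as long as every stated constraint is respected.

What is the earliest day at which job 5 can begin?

Job 1 cannot begin until its own release at day 2. It runs from day 2 to 2 + 12 = day 14.
Job 2 waits on job 1 (finishes day 14, plus 2-day gap → day 16), so it starts at day 16 and finishes at 16 + 2 = day 18.
Job 3 has to wait for job 2 (finishes day 18, plus 2-day gap → day 20); job 1 (finishes day 14). The latest of these is day 20, so job 3 runs day 20 to 20 + 6 = day 26.
Job 4 has to wait for job 3 (finishes day 26, plus 2-day gap → day 28); job 2 (finishes day 18). The latest of these is day 28, so job 4 runs day 28 to 28 + 3 = day 31.
Job 5 waits on job 4 (finishes day 31); job 3 (finishes day 26, plus 3-day gap → day 29). The latest of these is day 31, which is the earliest job 5 can start.

31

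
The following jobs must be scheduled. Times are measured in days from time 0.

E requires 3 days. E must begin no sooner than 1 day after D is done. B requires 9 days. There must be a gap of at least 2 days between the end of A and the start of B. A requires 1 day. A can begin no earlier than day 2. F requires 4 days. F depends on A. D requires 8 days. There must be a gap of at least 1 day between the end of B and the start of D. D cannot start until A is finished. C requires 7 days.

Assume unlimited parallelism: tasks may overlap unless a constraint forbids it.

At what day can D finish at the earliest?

23

A cannot begin until its own release at day 2. It runs from day 2 to 2 + 1 = day 3.
B waits on A (finishes day 3, plus 2-day gap → day 5), so it starts at day 5 and finishes at 5 + 9 = day 14.
For D: B (finishes day 14, plus 1-day gap → day 15); A (finishes day 3). Taking the maximum gives a start of day 15, and it finishes at 15 + 8 = day 23.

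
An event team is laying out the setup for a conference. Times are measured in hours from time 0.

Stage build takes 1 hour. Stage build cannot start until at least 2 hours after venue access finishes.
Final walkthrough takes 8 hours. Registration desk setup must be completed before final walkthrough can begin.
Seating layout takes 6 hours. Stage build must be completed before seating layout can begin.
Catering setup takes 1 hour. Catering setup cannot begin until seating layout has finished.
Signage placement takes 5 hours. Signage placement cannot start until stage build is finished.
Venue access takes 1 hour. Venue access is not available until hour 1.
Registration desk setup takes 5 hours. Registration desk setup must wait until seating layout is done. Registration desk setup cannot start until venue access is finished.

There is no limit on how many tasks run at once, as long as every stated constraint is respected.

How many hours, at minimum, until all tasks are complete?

24

Venue access cannot begin until its own release at hour 1. It runs from hour 1 to 1 + 1 = hour 2.
After venue access (finishes hour 2, plus 2-hour gap → hour 4), stage build can start at hour 4 and finishes at hour 5.
After stage build (finishes hour 5), signage placement can start at hour 5 and finishes at hour 10.
After stage build (finishes hour 5), seating layout can start at hour 5 and finishes at hour 11.
After seating layout (finishes hour 11), catering setup can start at hour 11 and finishes at hour 12.
Registration desk setup needs all of seating layout (finishes hour 11); venue access (finishes hour 2). That puts its earliest start at hour 11; it finishes at 11 + 5 = hour 16.
Final walkthrough cannot begin until registration desk setup (finishes hour 16). It runs from hour 16 to 16 + 8 = hour 24.
All tasks are finished once the last one completes. Finish times: Venue access at 2, Stage build at 5, Seating layout at 11, Registration desk setup at 16, Signage placement at 10, Catering setup at 12, Final walkthrough at 24. The latest is hour 24.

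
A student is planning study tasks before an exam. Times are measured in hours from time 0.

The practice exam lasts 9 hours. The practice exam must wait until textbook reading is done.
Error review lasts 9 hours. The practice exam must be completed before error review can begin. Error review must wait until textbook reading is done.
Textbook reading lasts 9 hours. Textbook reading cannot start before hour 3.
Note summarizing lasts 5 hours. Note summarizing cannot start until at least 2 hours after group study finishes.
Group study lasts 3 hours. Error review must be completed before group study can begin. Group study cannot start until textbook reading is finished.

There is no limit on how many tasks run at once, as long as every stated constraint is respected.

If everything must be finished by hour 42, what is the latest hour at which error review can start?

Note summarizing has no dependents, so it just needs to finish by hour 42. Starting by 42 − 5 = hour 37 achieves that.
Group study feeds into note summarizing (must start by hour 37, minus 2-hour gap → hour 35); so group study must finish by hour 35 and therefore start by hour 32.
Error review must finish before group study (must start by hour 32). With a 9-hour duration, error review must start by 32 − 9 = hour 23.

23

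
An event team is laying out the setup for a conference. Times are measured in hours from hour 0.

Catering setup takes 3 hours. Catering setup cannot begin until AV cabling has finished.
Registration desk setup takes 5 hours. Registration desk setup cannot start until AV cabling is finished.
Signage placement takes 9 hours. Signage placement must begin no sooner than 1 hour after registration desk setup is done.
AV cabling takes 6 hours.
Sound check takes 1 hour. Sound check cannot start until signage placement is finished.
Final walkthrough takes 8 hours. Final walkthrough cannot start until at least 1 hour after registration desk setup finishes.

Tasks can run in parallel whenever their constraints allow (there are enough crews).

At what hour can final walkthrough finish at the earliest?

AV cabling has no prerequisites, so it starts at hour 0 and finishes at hour 6.
Registration desk setup cannot begin until AV cabling (finishes hour 6). It runs from hour 6 to 6 + 5 = hour 11.
After registration desk setup (finishes hour 11, plus 1-hour gap → hour 12), final walkthrough can start at hour 12 and finishes at hour 20.

20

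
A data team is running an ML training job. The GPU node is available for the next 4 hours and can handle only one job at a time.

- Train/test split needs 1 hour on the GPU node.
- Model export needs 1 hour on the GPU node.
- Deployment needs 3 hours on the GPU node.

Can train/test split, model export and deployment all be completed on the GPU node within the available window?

Running back to back, the jobs need 1 + 1 + 3 = 5 hours on the GPU node.
Since 5 > 4, they cannot all fit.

No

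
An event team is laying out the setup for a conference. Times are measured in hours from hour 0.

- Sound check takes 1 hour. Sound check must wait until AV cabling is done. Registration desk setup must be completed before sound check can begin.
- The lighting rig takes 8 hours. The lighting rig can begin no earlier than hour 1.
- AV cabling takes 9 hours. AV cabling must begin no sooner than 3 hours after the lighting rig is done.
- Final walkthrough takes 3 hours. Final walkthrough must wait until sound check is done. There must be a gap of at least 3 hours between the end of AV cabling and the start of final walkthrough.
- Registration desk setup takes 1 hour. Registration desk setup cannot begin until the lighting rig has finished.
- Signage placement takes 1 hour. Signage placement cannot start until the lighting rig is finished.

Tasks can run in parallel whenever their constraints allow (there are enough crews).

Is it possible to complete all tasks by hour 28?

The lighting rig cannot begin until its own release at hour 1. It runs from hour 1 to 1 + 8 = hour 9.
After the lighting rig (finishes hour 9), signage placement can start at hour 9 and finishes at hour 10.
After the lighting rig (finishes hour 9), registration desk setup can start at hour 9 and finishes at hour 10.
After the lighting rig (finishes hour 9, plus 3-hour gap → hour 12), AV cabling can start at hour 12 and finishes at hour 21.
Sound check has to wait for AV cabling (finishes hour 21); registration desk setup (finishes hour 10). The latest of these is hour 21, so sound check runs hour 21 to 21 + 1 = hour 22.
Final walkthrough needs all of sound check (finishes hour 22); AV cabling (finishes hour 21, plus 3-hour gap → hour 24). That puts its earliest start at hour 24; it finishes at 24 + 3 = hour 27.
Every task is finished by hour 27, which is no later than the deadline of 28, so the schedule is feasible.

Yes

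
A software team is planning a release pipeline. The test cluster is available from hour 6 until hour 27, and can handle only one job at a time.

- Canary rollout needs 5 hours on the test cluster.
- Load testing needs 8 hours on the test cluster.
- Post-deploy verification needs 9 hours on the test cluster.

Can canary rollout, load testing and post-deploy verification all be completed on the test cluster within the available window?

The test cluster window is 27 − 6 = 21 hours.
Running back to back, the jobs need 5 + 8 + 9 = 22 hours on the test cluster.
Since 22 > 21, they cannot all fit.

No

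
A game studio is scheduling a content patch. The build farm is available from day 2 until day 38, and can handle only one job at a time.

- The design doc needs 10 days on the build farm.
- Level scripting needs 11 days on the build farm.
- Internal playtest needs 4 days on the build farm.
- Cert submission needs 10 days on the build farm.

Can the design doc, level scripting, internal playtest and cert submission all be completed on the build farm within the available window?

Yes

The build farm window is 38 − 2 = 36 days.
Running back to back, the jobs need 10 + 11 + 4 + 10 = 35 days on the build farm.
Since 35 ≤ 36, they fit within the window.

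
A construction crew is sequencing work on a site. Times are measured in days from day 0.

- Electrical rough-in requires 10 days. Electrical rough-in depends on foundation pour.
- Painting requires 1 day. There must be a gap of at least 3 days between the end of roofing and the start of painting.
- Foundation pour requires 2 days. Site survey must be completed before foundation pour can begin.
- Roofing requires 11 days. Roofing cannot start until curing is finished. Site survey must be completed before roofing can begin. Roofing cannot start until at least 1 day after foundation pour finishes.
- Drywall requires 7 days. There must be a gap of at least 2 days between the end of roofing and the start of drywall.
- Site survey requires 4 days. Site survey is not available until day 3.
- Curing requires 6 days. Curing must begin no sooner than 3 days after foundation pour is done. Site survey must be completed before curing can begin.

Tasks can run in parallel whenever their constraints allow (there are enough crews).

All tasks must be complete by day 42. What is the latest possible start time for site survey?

Drywall has no dependents, so it just needs to finish by day 42. Starting by 42 − 7 = day 35 achieves that.
Painting must finish by day 42; it takes 1 day, so it must start by 42 − 1 = day 41.
Roofing must finish in time for drywall (must start by day 35, minus 2-day gap → day 33); painting (must start by day 41, minus 3-day gap → day 38). The tightest is day 33, so roofing must start by 33 − 11 = day 22.
Curing feeds into roofing (must start by day 22); so curing must finish by day 22 and therefore start by day 16.
To finish by day 42, electrical rough-in (duration 10) must start no later than day 32.
Foundation pour feeds curing (must start by day 16, minus 3-day gap → day 13); roofing (must start by day 22, minus 1-day gap → day 21); electrical rough-in (must start by day 32). Taking the minimum, foundation pour must finish by day 13 and start by 13 − 2 = day 11.
Site survey feeds foundation pour (must start by day 11); curing (must start by day 16); roofing (must start by day 22). Taking the minimum, site survey must finish by day 11 and start by 11 − 4 = day 7.

7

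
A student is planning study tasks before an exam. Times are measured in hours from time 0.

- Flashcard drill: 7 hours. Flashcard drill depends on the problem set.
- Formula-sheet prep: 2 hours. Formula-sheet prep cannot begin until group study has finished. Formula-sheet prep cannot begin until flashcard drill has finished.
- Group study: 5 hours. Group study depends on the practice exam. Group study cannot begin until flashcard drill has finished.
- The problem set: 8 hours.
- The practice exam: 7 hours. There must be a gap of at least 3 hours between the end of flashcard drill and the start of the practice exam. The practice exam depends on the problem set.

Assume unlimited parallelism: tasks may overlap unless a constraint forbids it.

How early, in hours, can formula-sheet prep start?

30

The problem set can start immediately at hour 0; it finishes at hour 8.
Flashcard drill cannot begin until the problem set (finishes hour 8). It runs from hour 8 to 8 + 7 = hour 15.
The practice exam cannot start until flashcard drill (finishes hour 15, plus 3-hour gap → hour 18); the problem set (finishes hour 8). The controlling bound is hour 18, so the practice exam finishes at 18 + 7 = hour 25.
Group study has to wait for the practice exam (finishes hour 25); flashcard drill (finishes hour 15). The latest of these is hour 25, so group study runs hour 25 to 25 + 5 = hour 30.
Formula-sheet prep waits on group study (finishes hour 30); flashcard drill (finishes hour 15). The latest of these is hour 30, which is the earliest formula-sheet prep can start.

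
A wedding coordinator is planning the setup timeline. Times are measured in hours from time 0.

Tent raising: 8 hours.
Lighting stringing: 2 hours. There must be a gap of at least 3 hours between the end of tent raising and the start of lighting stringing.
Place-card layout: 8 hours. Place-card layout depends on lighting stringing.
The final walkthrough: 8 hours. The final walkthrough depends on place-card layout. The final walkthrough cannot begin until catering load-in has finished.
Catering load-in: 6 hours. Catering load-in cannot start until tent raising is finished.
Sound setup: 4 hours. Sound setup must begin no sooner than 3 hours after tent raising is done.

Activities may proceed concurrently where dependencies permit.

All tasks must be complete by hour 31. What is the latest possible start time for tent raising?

To finish by hour 31, the final walkthrough (duration 8) must start no later than hour 23.
Since the final walkthrough (must start by hour 23) depends on it, place-card layout must finish by hour 23. Backing off its 8-hour duration gives a latest start of hour 15.
Lighting stringing feeds into place-card layout (must start by hour 15); so lighting stringing must finish by hour 15 and therefore start by hour 13.
Sound setup has no dependents, so it just needs to finish by hour 31. Starting by 31 − 4 = hour 27 achieves that.
Catering load-in feeds into the final walkthrough (must start by hour 23); so catering load-in must finish by hour 23 and therefore start by hour 17.
Tent raising has several dependents: lighting stringing (must start by hour 13, minus 3-hour gap → hour 10); sound setup (must start by hour 27, minus 3-hour gap → hour 24); catering load-in (must start by hour 17). The earliest of those limits is hour 10, so tent raising must start by 10 − 8 = hour 2.

2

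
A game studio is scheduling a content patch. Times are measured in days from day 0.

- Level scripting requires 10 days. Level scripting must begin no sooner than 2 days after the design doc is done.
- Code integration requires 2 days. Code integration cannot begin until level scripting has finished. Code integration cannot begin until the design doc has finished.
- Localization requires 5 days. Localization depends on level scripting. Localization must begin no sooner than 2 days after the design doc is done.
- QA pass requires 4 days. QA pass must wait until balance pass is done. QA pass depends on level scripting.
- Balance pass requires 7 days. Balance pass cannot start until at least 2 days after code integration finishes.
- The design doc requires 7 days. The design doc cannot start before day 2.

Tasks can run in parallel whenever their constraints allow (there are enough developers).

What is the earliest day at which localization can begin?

21

The design doc waits on its own release at day 2, so it starts at day 2 and finishes at 2 + 7 = day 9.
After the design doc (finishes day 9, plus 2-day gap → day 11), level scripting can start at day 11 and finishes at day 21.
Localization waits on level scripting (finishes day 21); the design doc (finishes day 9, plus 2-day gap → day 11). The latest of these is day 21, which is the earliest localization can start.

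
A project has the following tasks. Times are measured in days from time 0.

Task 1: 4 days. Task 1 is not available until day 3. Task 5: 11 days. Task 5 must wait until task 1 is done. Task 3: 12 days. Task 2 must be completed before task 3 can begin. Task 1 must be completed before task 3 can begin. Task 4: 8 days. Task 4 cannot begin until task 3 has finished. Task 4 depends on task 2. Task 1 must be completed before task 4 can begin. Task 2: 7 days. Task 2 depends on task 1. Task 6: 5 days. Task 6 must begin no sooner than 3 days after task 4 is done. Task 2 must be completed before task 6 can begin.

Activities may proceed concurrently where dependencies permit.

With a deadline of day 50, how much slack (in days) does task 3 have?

After its own release at day 3, task 1 can start at day 3 and finishes at day 7.
Task 2 waits on task 1 (finishes day 7), so it starts at day 7 and finishes at 7 + 7 = day 14.
Task 3 has to wait for task 2 (finishes day 14); task 1 (finishes day 7). The latest of these is day 14, so task 3 runs day 14 to 14 + 12 = day 26.

Working backward from the deadline:
Task 6 has no dependents, so it just needs to finish by day 50. Starting by 50 − 5 = day 45 achieves that.
Since task 6 (must start by day 45, minus 3-day gap → day 42) depends on it, task 4 must finish by day 42. Backing off its 8-day duration gives a latest start of day 34.
Since task 4 (must start by day 34) depends on it, task 3 must finish by day 34. Backing off its 12-day duration gives a latest start of day 22.
So task 3 can start as early as day 14 and as late as day 22, giving 22 − 14 = 8 days of slack.

8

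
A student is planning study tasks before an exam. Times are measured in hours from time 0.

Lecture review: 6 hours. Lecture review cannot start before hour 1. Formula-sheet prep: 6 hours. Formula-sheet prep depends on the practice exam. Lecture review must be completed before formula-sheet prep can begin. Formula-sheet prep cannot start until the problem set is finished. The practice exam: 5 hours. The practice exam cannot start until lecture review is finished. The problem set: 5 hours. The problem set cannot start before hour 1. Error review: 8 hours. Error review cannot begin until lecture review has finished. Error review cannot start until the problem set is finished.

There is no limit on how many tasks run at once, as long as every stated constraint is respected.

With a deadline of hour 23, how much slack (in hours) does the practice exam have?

Lecture review cannot begin until its own release at hour 1. It runs from hour 1 to 1 + 6 = hour 7.
The practice exam waits on lecture review (finishes hour 7), so it starts at hour 7 and finishes at 7 + 5 = hour 12.

Working backward from the deadline:
Nothing follows formula-sheet prep; the deadline of hour 23 is its only limit. It must start by 23 − 6 = hour 17.
The practice exam feeds into formula-sheet prep (must start by hour 17); so the practice exam must finish by hour 17 and therefore start by hour 12.
So the practice exam can start as early as hour 7 and as late as hour 12, giving 12 − 7 = 5 hours of slack.

5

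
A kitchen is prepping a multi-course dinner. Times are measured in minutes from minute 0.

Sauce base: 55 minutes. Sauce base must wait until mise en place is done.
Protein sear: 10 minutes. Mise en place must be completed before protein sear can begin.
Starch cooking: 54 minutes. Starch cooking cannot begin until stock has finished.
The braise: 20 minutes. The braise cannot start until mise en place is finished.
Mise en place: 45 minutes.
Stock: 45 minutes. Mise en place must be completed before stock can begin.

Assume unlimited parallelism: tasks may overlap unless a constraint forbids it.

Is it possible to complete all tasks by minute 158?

Yes

Mise en place can start immediately at minute 0; it finishes at minute 45.
Protein sear waits on mise en place (finishes minute 45), so it starts at minute 45 and finishes at 45 + 10 = minute 55.
The braise cannot begin until mise en place (finishes minute 45). It runs from minute 45 to 45 + 20 = minute 65.
After mise en place (finishes minute 45), sauce base can start at minute 45 and finishes at minute 100.
After mise en place (finishes minute 45), stock can start at minute 45 and finishes at minute 90.
Starch cooking waits on stock (finishes minute 90), so it starts at minute 90 and finishes at 90 + 54 = minute 144.
Every task is finished by minute 144, which is no later than the deadline of 158, so the schedule is feasible.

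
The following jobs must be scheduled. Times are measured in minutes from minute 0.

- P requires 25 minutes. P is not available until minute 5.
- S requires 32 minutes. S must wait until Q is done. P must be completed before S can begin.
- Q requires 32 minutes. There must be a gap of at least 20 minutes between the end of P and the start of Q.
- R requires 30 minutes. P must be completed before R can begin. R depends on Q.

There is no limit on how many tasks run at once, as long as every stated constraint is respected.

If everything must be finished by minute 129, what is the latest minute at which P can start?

Nothing follows R; the deadline of minute 129 is its only limit. It must start by 129 − 30 = minute 99.
Nothing follows S; the deadline of minute 129 is its only limit. It must start by 129 − 32 = minute 97.
For Q: R (must start by minute 99); S (must start by minute 97). The most restrictive is minute 97; with a 32-minute duration, Q must start by minute 65.
For P: Q (must start by minute 65, minus 20-minute gap → minute 45); R (must start by minute 99); S (must start by minute 97). The most restrictive is minute 45; with a 25-minute duration, P must start by minute 20.

20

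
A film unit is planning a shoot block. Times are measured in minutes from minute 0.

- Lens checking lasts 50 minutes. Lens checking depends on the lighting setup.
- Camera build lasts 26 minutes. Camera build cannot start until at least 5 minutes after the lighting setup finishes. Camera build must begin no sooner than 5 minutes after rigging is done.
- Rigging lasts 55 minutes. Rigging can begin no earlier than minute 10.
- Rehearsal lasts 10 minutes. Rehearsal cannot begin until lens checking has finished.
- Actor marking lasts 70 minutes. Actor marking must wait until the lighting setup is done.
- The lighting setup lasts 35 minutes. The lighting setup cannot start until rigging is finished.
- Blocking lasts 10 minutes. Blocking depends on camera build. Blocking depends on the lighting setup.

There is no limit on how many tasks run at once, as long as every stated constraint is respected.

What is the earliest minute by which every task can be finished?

After its own release at minute 10, rigging can start at minute 10 and finishes at minute 65.
The lighting setup waits on rigging (finishes minute 65), so it starts at minute 65 and finishes at 65 + 35 = minute 100.
Actor marking cannot begin until the lighting setup (finishes minute 100). It runs from minute 100 to 100 + 70 = minute 170.
Lens checking waits on the lighting setup (finishes minute 100), so it starts at minute 100 and finishes at 100 + 50 = minute 150.
Rehearsal waits on lens checking (finishes minute 150), so it starts at minute 150 and finishes at 150 + 10 = minute 160.
Camera build cannot start until the lighting setup (finishes minute 100, plus 5-minute gap → minute 105); rigging (finishes minute 65, plus 5-minute gap → minute 70). The controlling bound is minute 105, so camera build finishes at 105 + 26 = minute 131.
Blocking cannot start until camera build (finishes minute 131); the lighting setup (finishes minute 100). The controlling bound is minute 131, so blocking finishes at 131 + 10 = minute 141.
All tasks are finished once the last one completes. Finish times: Rigging at 65, The lighting setup at 100, Camera build at 131, Lens checking at 150, Blocking at 141, Actor marking at 170, Rehearsal at 160. The latest is minute 170.

170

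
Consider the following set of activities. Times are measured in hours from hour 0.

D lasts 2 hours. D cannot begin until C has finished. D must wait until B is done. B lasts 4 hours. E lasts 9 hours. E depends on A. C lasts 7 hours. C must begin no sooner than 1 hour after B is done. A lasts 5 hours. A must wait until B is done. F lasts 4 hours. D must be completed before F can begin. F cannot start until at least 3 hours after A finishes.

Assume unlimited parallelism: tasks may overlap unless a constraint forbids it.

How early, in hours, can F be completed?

B can start immediately at hour 0; it finishes at hour 4.
C cannot begin until B (finishes hour 4, plus 1-hour gap → hour 5). It runs from hour 5 to 5 + 7 = hour 12.
D has to wait for C (finishes hour 12); B (finishes hour 4). The latest of these is hour 12, so D runs hour 12 to 12 + 2 = hour 14.
After B (finishes hour 4), A can start at hour 4 and finishes at hour 9.
F has to wait for D (finishes hour 14); A (finishes hour 9, plus 3-hour gap → hour 12). The latest of these is hour 14, so F runs hour 14 to 14 + 4 = hour 18.

18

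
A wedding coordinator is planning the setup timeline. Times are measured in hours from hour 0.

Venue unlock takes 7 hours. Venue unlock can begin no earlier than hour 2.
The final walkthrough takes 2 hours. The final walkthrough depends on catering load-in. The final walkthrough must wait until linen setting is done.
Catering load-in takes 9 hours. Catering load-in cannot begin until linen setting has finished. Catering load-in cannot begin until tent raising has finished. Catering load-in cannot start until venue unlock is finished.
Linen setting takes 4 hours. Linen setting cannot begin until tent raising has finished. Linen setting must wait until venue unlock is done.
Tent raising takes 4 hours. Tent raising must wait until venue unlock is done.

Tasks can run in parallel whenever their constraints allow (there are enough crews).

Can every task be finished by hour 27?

Venue unlock cannot begin until its own release at hour 2. It runs from hour 2 to 2 + 7 = hour 9.
After venue unlock (finishes hour 9), tent raising can start at hour 9 and finishes at hour 13.
Linen setting needs all of tent raising (finishes hour 13); venue unlock (finishes hour 9). That puts its earliest start at hour 13; it finishes at 13 + 4 = hour 17.
Catering load-in needs all of linen setting (finishes hour 17); tent raising (finishes hour 13); venue unlock (finishes hour 9). That puts its earliest start at hour 17; it finishes at 17 + 9 = hour 26.
For the final walkthrough: catering load-in (finishes hour 26); linen setting (finishes hour 17). Taking the maximum gives a start of hour 26, and it finishes at 26 + 2 = hour 28.
The earliest everything can be done is hour 28, which is after the deadline of 27, so it is not possible.

No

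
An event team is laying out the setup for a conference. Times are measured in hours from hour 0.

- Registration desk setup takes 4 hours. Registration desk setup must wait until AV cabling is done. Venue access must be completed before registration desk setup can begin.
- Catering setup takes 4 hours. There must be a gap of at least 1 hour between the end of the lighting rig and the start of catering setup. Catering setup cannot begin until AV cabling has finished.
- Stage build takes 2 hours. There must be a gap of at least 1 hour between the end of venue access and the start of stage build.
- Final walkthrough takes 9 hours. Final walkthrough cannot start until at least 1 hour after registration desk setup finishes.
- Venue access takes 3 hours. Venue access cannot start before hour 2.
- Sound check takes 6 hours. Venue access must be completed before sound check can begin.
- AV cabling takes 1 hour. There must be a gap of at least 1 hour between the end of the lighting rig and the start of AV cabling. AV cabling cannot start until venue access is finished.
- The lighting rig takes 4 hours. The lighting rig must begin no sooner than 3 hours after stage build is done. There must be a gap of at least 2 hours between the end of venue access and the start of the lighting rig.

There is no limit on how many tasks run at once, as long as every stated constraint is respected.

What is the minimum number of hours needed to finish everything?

Venue access cannot begin until its own release at hour 2. It runs from hour 2 to 2 + 3 = hour 5.
Sound check cannot begin until venue access (finishes hour 5). It runs from hour 5 to 5 + 6 = hour 11.
After venue access (finishes hour 5, plus 1-hour gap → hour 6), stage build can start at hour 6 and finishes at hour 8.
For the lighting rig: stage build (finishes hour 8, plus 3-hour gap → hour 11); venue access (finishes hour 5, plus 2-hour gap → hour 7). Taking the maximum gives a start of hour 11, and it finishes at 11 + 4 = hour 15.
For AV cabling: the lighting rig (finishes hour 15, plus 1-hour gap → hour 16); venue access (finishes hour 5). Taking the maximum gives a start of hour 16, and it finishes at 16 + 1 = hour 17.
Catering setup has to wait for the lighting rig (finishes hour 15, plus 1-hour gap → hour 16); AV cabling (finishes hour 17). The latest of these is hour 17, so catering setup runs hour 17 to 17 + 4 = hour 21.
For registration desk setup: AV cabling (finishes hour 17); venue access (finishes hour 5). Taking the maximum gives a start of hour 17, and it finishes at 17 + 4 = hour 21.
After registration desk setup (finishes hour 21, plus 1-hour gap → hour 22), final walkthrough can start at hour 22 and finishes at hour 31.
All tasks are finished once the last one completes. Finish times: Venue access at 5, Stage build at 8, The lighting rig at 15, AV cabling at 17, Registration desk setup at 21, Catering setup at 21, Sound check at 11, Final walkthrough at 31. The latest is hour 31.

31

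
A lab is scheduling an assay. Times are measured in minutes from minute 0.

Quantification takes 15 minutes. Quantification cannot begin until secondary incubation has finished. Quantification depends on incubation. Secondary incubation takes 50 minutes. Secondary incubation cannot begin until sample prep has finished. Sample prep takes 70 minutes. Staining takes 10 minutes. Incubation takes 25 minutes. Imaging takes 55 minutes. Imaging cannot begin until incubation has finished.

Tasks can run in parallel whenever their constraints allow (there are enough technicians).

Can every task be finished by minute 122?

No

Staining can start immediately at minute 0; it finishes at minute 10.
Nothing blocks incubation, so it runs from minute 0 to minute 25.
Imaging waits on incubation (finishes minute 25), so it starts at minute 25 and finishes at 25 + 55 = minute 80.
Sample prep can start immediately at minute 0; it finishes at minute 70.
Secondary incubation waits on sample prep (finishes minute 70), so it starts at minute 70 and finishes at 70 + 50 = minute 120.
Quantification cannot start until secondary incubation (finishes minute 120); incubation (finishes minute 25). The controlling bound is minute 120, so quantification finishes at 120 + 15 = minute 135.
The earliest everything can be done is minute 135, which is after the deadline of 122, so it is not possible.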